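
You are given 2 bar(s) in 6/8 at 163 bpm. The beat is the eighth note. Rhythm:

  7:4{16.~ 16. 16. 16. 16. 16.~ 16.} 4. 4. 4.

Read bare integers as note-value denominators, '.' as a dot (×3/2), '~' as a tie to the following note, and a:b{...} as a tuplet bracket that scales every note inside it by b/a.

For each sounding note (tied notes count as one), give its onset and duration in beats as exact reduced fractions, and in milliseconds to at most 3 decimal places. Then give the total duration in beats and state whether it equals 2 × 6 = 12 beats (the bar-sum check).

1) 0.0ms=0b +315.513ms=6/7b
2) 315.513ms=6/7b +157.756ms=3/7b
3) 473.269ms=9/7b +157.756ms=3/7b
4) 631.025ms=12/7b +157.756ms=3/7b
5) 788.782ms=15/7b +315.513ms=6/7b
6) 1104.294ms=3b +1104.294ms=3b
7) 2208.589ms=6b +1104.294ms=3b
8) 3312.883ms=9b +1104.294ms=3b
Σ=12b of 12 (163bpm 6/8) — PASS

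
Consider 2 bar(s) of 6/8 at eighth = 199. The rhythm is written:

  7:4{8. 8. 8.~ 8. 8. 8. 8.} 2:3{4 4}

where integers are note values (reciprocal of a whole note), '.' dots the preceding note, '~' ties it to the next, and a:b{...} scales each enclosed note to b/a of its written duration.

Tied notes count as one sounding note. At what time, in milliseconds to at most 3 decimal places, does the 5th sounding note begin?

note 5 onset = 30/7b = 1292.175ms

1. 0.0ms @ 0 + 258.435ms (6/7)
2. 258.435ms @ 6/7 + 258.435ms (6/7)
3. 516.87ms @ 12/7 + 516.87ms (12/7)
4. 1033.74ms @ 24/7 + 258.435ms (6/7)
5. 1292.175ms @ 30/7 + 258.435ms (6/7)
6. 1550.61ms @ 36/7 + 258.435ms (6/7)
7. 1809.045ms @ 6 + 904.523ms (3)
8. 2713.568ms @ 9 + 904.523ms (3)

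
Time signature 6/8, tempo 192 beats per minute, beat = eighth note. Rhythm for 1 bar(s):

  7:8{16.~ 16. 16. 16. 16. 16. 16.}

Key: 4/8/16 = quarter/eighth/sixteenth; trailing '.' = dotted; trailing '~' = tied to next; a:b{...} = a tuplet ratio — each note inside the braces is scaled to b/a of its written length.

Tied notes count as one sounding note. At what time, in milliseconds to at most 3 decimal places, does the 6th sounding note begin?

1. 0.0ms @ 0 + 535.714ms (12/7)
2. 535.714ms @ 12/7 + 267.857ms (6/7)
3. 803.571ms @ 18/7 + 267.857ms (6/7)
4. 1071.429ms @ 24/7 + 267.857ms (6/7)
5. 1339.286ms @ 30/7 + 267.857ms (6/7)
6. 1607.143ms @ 36/7 + 267.857ms (6/7)

note 6 onset = 36/7b = 1607.143ms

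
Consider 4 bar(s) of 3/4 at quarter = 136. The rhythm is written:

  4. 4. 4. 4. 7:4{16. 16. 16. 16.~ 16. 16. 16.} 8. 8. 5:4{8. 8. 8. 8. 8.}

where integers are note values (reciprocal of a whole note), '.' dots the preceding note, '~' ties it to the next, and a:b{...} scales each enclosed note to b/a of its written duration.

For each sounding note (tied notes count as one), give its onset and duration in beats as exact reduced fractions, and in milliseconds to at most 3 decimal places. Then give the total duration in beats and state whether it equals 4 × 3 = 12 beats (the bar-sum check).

1) 0.0ms=0b +661.765ms=3/2b
2) 661.765ms=3/2b +661.765ms=3/2b
3) 1323.529ms=3b +661.765ms=3/2b
4) 1985.294ms=9/2b +661.765ms=3/2b
5) 2647.059ms=6b +94.538ms=3/14b
6) 2741.597ms=87/14b +94.538ms=3/14b
7) 2836.134ms=45/7b +94.538ms=3/14b
8) 2930.672ms=93/14b +189.076ms=3/7b
9) 3119.748ms=99/14b +94.538ms=3/14b
10) 3214.286ms=51/7b +94.538ms=3/14b
11) 3308.824ms=15/2b +330.882ms=3/4b
12) 3639.706ms=33/4b +330.882ms=3/4b
13) 3970.588ms=9b +264.706ms=3/5b
14) 4235.294ms=48/5b +264.706ms=3/5b
15) 4500.0ms=51/5b +264.706ms=3/5b
16) 4764.706ms=54/5b +264.706ms=3/5b
17) 5029.412ms=57/5b +264.706ms=3/5b
Σ=12b of 12 (136bpm 3/4) — PASS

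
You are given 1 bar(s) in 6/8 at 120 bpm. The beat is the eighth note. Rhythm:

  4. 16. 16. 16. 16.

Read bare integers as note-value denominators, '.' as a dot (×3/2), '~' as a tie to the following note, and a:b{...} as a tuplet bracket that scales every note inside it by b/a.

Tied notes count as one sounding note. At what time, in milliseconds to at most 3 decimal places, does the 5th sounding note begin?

1. 0.0ms @ 0 + 1500.0ms (3)
2. 1500.0ms @ 3 + 375.0ms (3/4)
3. 1875.0ms @ 15/4 + 375.0ms (3/4)
4. 2250.0ms @ 9/2 + 375.0ms (3/4)
5. 2625.0ms @ 21/4 + 375.0ms (3/4)

note 5 onset = 21/4b = 2625.0ms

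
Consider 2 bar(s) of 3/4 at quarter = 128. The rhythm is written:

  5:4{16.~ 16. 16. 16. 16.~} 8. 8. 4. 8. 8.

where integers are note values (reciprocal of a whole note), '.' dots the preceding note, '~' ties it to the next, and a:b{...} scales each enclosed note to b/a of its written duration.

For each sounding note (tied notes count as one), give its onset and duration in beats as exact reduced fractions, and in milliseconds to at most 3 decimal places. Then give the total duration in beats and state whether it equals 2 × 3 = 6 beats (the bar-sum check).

1) 0.0ms=0b +281.25ms=3/5b
2) 281.25ms=3/5b +140.625ms=3/10b
3) 421.875ms=9/10b +140.625ms=3/10b
4) 562.5ms=6/5b +492.188ms=21/20b
5) 1054.688ms=9/4b +351.562ms=3/4b
6) 1406.25ms=3b +703.125ms=3/2b
7) 2109.375ms=9/2b +351.562ms=3/4b
8) 2460.938ms=21/4b +351.562ms=3/4b
Σ=6b of 6 (128bpm 3/4) — PASS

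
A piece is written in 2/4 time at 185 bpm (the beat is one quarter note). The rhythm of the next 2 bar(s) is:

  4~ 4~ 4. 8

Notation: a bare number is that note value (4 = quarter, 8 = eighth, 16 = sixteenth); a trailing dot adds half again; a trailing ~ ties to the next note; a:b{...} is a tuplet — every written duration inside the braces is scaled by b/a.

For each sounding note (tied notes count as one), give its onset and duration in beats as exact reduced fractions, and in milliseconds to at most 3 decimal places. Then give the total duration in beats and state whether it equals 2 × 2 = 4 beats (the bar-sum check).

1) 0.0ms=0b +1135.135ms=7/2b
2) 1135.135ms=7/2b +162.162ms=1/2b
Σ=4b of 4 (185bpm 2/4) — PASS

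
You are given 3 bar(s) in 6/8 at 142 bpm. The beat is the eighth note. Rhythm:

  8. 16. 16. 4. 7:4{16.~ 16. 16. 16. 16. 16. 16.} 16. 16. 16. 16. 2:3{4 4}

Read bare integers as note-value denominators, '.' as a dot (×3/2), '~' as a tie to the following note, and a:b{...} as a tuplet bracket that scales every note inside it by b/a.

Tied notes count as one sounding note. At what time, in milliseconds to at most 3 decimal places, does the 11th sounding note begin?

note 11 onset = 9b = 3802.817ms

1. 0.0ms @ 0 + 633.803ms (3/2)
2. 633.803ms @ 3/2 + 316.901ms (3/4)
3. 950.704ms @ 9/4 + 316.901ms (3/4)
4. 1267.606ms @ 3 + 1267.606ms (3)
5. 2535.211ms @ 6 + 362.173ms (6/7)
6. 2897.384ms @ 48/7 + 181.087ms (3/7)
7. 3078.471ms @ 51/7 + 181.087ms (3/7)
8. 3259.557ms @ 54/7 + 181.087ms (3/7)
9. 3440.644ms @ 57/7 + 181.087ms (3/7)
10. 3621.73ms @ 60/7 + 181.087ms (3/7)
11. 3802.817ms @ 9 + 316.901ms (3/4)
12. 4119.718ms @ 39/4 + 316.901ms (3/4)
13. 4436.62ms @ 21/2 + 316.901ms (3/4)
14. 4753.521ms @ 45/4 + 316.901ms (3/4)
15. 5070.423ms @ 12 + 1267.606ms (3)
16. 6338.028ms @ 15 + 1267.606ms (3)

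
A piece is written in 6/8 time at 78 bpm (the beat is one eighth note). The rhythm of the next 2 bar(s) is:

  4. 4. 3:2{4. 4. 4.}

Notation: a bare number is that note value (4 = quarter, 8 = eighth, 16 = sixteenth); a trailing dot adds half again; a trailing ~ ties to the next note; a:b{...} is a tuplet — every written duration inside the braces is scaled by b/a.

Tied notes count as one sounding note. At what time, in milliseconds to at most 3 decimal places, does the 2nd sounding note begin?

1. 0.0ms @ 0 + 2307.692ms (3)
2. 2307.692ms @ 3 + 2307.692ms (3)
3. 4615.385ms @ 6 + 1538.462ms (2)
4. 6153.846ms @ 8 + 1538.462ms (2)
5. 7692.308ms @ 10 + 1538.462ms (2)

note 2 onset = 3b = 2307.692ms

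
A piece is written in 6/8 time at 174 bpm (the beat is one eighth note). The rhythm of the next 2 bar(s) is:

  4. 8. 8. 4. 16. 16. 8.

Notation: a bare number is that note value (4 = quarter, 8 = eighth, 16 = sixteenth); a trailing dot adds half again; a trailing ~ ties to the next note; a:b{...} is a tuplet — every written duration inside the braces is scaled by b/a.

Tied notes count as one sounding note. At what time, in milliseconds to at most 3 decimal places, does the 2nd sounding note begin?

1. 0.0ms @ 0 + 1034.483ms (3)
2. 1034.483ms @ 3 + 517.241ms (3/2)
3. 1551.724ms @ 9/2 + 517.241ms (3/2)
4. 2068.966ms @ 6 + 1034.483ms (3)
5. 3103.448ms @ 9 + 258.621ms (3/4)
6. 3362.069ms @ 39/4 + 258.621ms (3/4)
7. 3620.69ms @ 21/2 + 517.241ms (3/2)

note 2 onset = 3b = 1034.483ms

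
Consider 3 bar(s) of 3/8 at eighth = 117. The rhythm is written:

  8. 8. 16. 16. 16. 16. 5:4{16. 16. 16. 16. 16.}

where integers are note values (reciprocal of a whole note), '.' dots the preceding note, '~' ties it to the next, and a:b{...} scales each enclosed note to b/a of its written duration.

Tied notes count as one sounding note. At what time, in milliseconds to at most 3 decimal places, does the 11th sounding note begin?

note 11 onset = 42/5b = 4307.692ms

1. 0.0ms @ 0 + 769.231ms (3/2)
2. 769.231ms @ 3/2 + 769.231ms (3/2)
3. 1538.462ms @ 3 + 384.615ms (3/4)
4. 1923.077ms @ 15/4 + 384.615ms (3/4)
5. 2307.692ms @ 9/2 + 384.615ms (3/4)
6. 2692.308ms @ 21/4 + 384.615ms (3/4)
7. 3076.923ms @ 6 + 307.692ms (3/5)
8. 3384.615ms @ 33/5 + 307.692ms (3/5)
9. 3692.308ms @ 36/5 + 307.692ms (3/5)
10. 4000.0ms @ 39/5 + 307.692ms (3/5)
11. 4307.692ms @ 42/5 + 307.692ms (3/5)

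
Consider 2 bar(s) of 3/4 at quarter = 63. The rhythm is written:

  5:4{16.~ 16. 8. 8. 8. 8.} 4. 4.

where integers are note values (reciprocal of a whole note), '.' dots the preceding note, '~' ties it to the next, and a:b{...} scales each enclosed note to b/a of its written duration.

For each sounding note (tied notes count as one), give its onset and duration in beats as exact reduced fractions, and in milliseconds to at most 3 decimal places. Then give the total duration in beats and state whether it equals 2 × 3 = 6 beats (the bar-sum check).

1) 0.0ms=0b +571.429ms=3/5b
2) 571.429ms=3/5b +571.429ms=3/5b
3) 1142.857ms=6/5b +571.429ms=3/5b
4) 1714.286ms=9/5b +571.429ms=3/5b
5) 2285.714ms=12/5b +571.429ms=3/5b
6) 2857.143ms=3b +1428.571ms=3/2b
7) 4285.714ms=9/2b +1428.571ms=3/2b
Σ=6b of 6 (63bpm 3/4) — PASS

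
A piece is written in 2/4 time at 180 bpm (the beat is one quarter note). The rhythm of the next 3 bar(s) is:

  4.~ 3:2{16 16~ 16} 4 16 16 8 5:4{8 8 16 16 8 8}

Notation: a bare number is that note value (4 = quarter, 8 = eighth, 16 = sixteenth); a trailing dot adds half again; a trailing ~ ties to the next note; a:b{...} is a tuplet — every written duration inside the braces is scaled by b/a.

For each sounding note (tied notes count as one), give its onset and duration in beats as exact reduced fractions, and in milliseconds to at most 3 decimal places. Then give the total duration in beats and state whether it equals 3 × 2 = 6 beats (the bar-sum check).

1) 0.0ms=0b +555.556ms=5/3b
2) 555.556ms=5/3b +111.111ms=1/3b
3) 666.667ms=2b +333.333ms=1b
4) 1000.0ms=3b +83.333ms=1/4b
5) 1083.333ms=13/4b +83.333ms=1/4b
6) 1166.667ms=7/2b +166.667ms=1/2b
7) 1333.333ms=4b +133.333ms=2/5b
8) 1466.667ms=22/5b +133.333ms=2/5b
9) 1600.0ms=24/5b +66.667ms=1/5b
10) 1666.667ms=5b +66.667ms=1/5b
11) 1733.333ms=26/5b +133.333ms=2/5b
12) 1866.667ms=28/5b +133.333ms=2/5b
Σ=6b of 6 (180bpm 2/4) — PASS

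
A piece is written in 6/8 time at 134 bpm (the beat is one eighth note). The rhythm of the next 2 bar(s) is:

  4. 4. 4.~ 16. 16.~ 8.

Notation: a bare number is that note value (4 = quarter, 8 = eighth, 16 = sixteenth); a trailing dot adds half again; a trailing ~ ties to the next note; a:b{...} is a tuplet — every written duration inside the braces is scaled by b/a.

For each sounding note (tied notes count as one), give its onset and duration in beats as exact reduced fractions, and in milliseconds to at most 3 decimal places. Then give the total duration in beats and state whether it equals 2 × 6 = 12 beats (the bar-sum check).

1) 0.0ms=0b +1343.284ms=3b
2) 1343.284ms=3b +1343.284ms=3b
3) 2686.567ms=6b +1679.104ms=15/4b
4) 4365.672ms=39/4b +1007.463ms=9/4b
Σ=12b of 12 (134bpm 6/8) — PASS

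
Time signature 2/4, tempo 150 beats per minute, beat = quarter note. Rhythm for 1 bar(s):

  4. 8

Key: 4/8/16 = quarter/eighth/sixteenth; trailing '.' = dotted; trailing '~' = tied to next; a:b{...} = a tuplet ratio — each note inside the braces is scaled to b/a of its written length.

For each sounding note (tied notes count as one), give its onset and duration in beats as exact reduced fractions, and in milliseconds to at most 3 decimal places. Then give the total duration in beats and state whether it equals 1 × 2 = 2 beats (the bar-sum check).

1) 0.0ms=0b +600.0ms=3/2b
2) 600.0ms=3/2b +200.0ms=1/2b
Σ=2b of 2 (150bpm 2/4) — PASS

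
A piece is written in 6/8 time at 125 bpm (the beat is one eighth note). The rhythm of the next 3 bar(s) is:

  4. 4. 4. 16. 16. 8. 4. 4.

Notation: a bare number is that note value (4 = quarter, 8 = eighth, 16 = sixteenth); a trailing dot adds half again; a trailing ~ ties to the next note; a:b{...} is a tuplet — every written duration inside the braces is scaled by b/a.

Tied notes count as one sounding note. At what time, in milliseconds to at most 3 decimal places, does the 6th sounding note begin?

1. 0.0ms @ 0 + 1440.0ms (3)
2. 1440.0ms @ 3 + 1440.0ms (3)
3. 2880.0ms @ 6 + 1440.0ms (3)
4. 4320.0ms @ 9 + 360.0ms (3/4)
5. 4680.0ms @ 39/4 + 360.0ms (3/4)
6. 5040.0ms @ 21/2 + 720.0ms (3/2)
7. 5760.0ms @ 12 + 1440.0ms (3)
8. 7200.0ms @ 15 + 1440.0ms (3)

note 6 onset = 21/2b = 5040.0ms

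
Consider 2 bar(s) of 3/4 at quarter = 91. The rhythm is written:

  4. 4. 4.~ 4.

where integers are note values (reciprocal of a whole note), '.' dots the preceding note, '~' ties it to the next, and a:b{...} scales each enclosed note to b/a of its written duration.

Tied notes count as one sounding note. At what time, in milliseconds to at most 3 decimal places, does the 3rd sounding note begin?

1. 0.0ms @ 0 + 989.011ms (3/2)
2. 989.011ms @ 3/2 + 989.011ms (3/2)
3. 1978.022ms @ 3 + 1978.022ms (3)

note 3 onset = 3b = 1978.022ms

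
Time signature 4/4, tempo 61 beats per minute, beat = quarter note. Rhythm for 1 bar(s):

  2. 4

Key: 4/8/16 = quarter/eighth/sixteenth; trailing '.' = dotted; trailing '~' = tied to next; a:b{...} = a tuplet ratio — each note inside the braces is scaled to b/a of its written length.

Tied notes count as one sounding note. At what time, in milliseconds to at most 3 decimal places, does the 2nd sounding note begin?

1. 0.0ms @ 0 + 2950.82ms (3)
2. 2950.82ms @ 3 + 983.607ms (1)

note 2 onset = 3b = 2950.82ms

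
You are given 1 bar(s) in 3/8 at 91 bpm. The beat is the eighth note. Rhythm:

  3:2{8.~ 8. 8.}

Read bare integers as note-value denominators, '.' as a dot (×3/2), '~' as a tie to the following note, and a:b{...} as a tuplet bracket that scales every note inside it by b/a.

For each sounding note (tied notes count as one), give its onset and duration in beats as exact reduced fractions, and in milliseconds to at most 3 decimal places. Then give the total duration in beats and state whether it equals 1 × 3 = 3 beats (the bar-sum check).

1) 0.0ms=0b +1318.681ms=2b
2) 1318.681ms=2b +659.341ms=1b
Σ=3b of 3 (91bpm 3/8) — PASS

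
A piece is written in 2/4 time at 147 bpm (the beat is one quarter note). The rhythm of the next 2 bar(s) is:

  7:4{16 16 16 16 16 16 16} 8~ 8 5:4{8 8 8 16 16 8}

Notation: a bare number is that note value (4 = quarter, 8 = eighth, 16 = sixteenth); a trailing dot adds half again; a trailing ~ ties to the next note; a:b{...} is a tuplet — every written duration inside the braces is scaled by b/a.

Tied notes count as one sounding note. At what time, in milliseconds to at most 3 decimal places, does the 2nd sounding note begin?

1. 0.0ms @ 0 + 58.309ms (1/7)
2. 58.309ms @ 1/7 + 58.309ms (1/7)
3. 116.618ms @ 2/7 + 58.309ms (1/7)
4. 174.927ms @ 3/7 + 58.309ms (1/7)
5. 233.236ms @ 4/7 + 58.309ms (1/7)
6. 291.545ms @ 5/7 + 58.309ms (1/7)
7. 349.854ms @ 6/7 + 58.309ms (1/7)
8. 408.163ms @ 1 + 408.163ms (1)
9. 816.327ms @ 2 + 163.265ms (2/5)
10. 979.592ms @ 12/5 + 163.265ms (2/5)
11. 1142.857ms @ 14/5 + 163.265ms (2/5)
12. 1306.122ms @ 16/5 + 81.633ms (1/5)
13. 1387.755ms @ 17/5 + 81.633ms (1/5)
14. 1469.388ms @ 18/5 + 163.265ms (2/5)

note 2 onset = 1/7b = 58.309ms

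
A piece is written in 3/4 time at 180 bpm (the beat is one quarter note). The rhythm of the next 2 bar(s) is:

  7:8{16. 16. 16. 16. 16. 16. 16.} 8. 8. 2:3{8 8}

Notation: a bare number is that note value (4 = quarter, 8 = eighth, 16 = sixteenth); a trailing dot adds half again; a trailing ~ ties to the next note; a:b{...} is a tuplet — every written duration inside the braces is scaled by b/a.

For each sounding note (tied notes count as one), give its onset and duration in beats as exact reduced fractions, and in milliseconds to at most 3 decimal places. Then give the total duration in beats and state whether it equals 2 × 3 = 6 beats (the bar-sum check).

1) 0.0ms=0b +142.857ms=3/7b
2) 142.857ms=3/7b +142.857ms=3/7b
3) 285.714ms=6/7b +142.857ms=3/7b
4) 428.571ms=9/7b +142.857ms=3/7b
5) 571.429ms=12/7b +142.857ms=3/7b
6) 714.286ms=15/7b +142.857ms=3/7b
7) 857.143ms=18/7b +142.857ms=3/7b
8) 1000.0ms=3b +250.0ms=3/4b
9) 1250.0ms=15/4b +250.0ms=3/4b
10) 1500.0ms=9/2b +250.0ms=3/4b
11) 1750.0ms=21/4b +250.0ms=3/4b
Σ=6b of 6 (180bpm 3/4) — PASS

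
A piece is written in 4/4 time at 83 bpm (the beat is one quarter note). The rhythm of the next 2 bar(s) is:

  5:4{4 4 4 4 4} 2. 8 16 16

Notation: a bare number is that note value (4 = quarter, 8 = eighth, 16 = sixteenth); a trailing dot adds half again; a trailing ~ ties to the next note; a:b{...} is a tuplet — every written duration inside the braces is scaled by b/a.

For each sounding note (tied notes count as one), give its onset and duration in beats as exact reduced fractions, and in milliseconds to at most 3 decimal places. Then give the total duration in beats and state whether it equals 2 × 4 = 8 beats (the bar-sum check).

1) 0.0ms=0b +578.313ms=4/5b
2) 578.313ms=4/5b +578.313ms=4/5b
3) 1156.627ms=8/5b +578.313ms=4/5b
4) 1734.94ms=12/5b +578.313ms=4/5b
5) 2313.253ms=16/5b +578.313ms=4/5b
6) 2891.566ms=4b +2168.675ms=3b
7) 5060.241ms=7b +361.446ms=1/2b
8) 5421.687ms=15/2b +180.723ms=1/4b
9) 5602.41ms=31/4b +180.723ms=1/4b
Σ=8b of 8 (83bpm 4/4) — PASS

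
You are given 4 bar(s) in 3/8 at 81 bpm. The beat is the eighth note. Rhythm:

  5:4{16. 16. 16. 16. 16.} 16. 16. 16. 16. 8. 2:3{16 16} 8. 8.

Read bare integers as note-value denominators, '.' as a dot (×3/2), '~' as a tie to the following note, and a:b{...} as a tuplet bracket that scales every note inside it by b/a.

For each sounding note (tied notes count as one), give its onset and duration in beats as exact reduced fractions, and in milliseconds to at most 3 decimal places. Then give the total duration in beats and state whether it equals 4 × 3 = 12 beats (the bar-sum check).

1) 0.0ms=0b +444.444ms=3/5b
2) 444.444ms=3/5b +444.444ms=3/5b
3) 888.889ms=6/5b +444.444ms=3/5b
4) 1333.333ms=9/5b +444.444ms=3/5b
5) 1777.778ms=12/5b +444.444ms=3/5b
6) 2222.222ms=3b +555.556ms=3/4b
7) 2777.778ms=15/4b +555.556ms=3/4b
8) 3333.333ms=9/2b +555.556ms=3/4b
9) 3888.889ms=21/4b +555.556ms=3/4b
10) 4444.444ms=6b +1111.111ms=3/2b
11) 5555.556ms=15/2b +555.556ms=3/4b
12) 6111.111ms=33/4b +555.556ms=3/4b
13) 6666.667ms=9b +1111.111ms=3/2b
14) 7777.778ms=21/2b +1111.111ms=3/2b
Σ=12b of 12 (81bpm 3/8) — PASS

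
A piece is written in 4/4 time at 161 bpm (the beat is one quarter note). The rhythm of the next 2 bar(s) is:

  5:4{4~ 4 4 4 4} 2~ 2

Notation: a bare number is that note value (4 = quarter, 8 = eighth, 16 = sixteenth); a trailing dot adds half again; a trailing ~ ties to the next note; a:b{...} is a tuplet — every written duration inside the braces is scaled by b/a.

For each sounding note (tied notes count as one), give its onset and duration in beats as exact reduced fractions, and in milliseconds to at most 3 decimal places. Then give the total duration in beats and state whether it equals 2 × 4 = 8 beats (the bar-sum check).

1) 0.0ms=0b +596.273ms=8/5b
2) 596.273ms=8/5b +298.137ms=4/5b
3) 894.41ms=12/5b +298.137ms=4/5b
4) 1192.547ms=16/5b +298.137ms=4/5b
5) 1490.683ms=4b +1490.683ms=4b
Σ=8b of 8 (161bpm 4/4) — PASS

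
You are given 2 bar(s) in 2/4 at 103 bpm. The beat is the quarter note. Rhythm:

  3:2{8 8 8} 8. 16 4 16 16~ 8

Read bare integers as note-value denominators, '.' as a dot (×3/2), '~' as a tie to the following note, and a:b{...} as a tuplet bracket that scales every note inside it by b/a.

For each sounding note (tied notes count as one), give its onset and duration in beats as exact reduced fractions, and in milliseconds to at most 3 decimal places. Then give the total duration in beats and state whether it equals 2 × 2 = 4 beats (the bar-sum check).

1) 0.0ms=0b +194.175ms=1/3b
2) 194.175ms=1/3b +194.175ms=1/3b
3) 388.35ms=2/3b +194.175ms=1/3b
4) 582.524ms=1b +436.893ms=3/4b
5) 1019.417ms=7/4b +145.631ms=1/4b
6) 1165.049ms=2b +582.524ms=1b
7) 1747.573ms=3b +145.631ms=1/4b
8) 1893.204ms=13/4b +436.893ms=3/4b
Σ=4b of 4 (103bpm 2/4) — PASS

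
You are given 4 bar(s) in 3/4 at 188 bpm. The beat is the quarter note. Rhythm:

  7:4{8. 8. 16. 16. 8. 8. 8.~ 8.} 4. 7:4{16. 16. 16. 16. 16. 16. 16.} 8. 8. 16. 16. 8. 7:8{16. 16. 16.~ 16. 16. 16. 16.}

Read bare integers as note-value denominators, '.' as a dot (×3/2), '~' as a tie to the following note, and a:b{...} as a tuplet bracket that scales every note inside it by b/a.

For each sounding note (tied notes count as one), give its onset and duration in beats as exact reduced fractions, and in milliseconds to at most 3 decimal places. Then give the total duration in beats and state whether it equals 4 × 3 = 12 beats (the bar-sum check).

1) 0.0ms=0b +136.778ms=3/7b
2) 136.778ms=3/7b +136.778ms=3/7b
3) 273.556ms=6/7b +68.389ms=3/14b
4) 341.945ms=15/14b +68.389ms=3/14b
5) 410.334ms=9/7b +136.778ms=3/7b
6) 547.112ms=12/7b +136.778ms=3/7b
7) 683.891ms=15/7b +273.556ms=6/7b
8) 957.447ms=3b +478.723ms=3/2b
9) 1436.17ms=9/2b +68.389ms=3/14b
10) 1504.559ms=33/7b +68.389ms=3/14b
11) 1572.948ms=69/14b +68.389ms=3/14b
12) 1641.337ms=36/7b +68.389ms=3/14b
13) 1709.726ms=75/14b +68.389ms=3/14b
14) 1778.116ms=39/7b +68.389ms=3/14b
15) 1846.505ms=81/14b +68.389ms=3/14b
16) 1914.894ms=6b +239.362ms=3/4b
17) 2154.255ms=27/4b +239.362ms=3/4b
18) 2393.617ms=15/2b +119.681ms=3/8b
19) 2513.298ms=63/8b +119.681ms=3/8b
20) 2632.979ms=33/4b +239.362ms=3/4b
21) 2872.34ms=9b +136.778ms=3/7b
22) 3009.119ms=66/7b +136.778ms=3/7b
23) 3145.897ms=69/7b +273.556ms=6/7b
24) 3419.453ms=75/7b +136.778ms=3/7b
25) 3556.231ms=78/7b +136.778ms=3/7b
26) 3693.009ms=81/7b +136.778ms=3/7b
Σ=12b of 12 (188bpm 3/4) — PASS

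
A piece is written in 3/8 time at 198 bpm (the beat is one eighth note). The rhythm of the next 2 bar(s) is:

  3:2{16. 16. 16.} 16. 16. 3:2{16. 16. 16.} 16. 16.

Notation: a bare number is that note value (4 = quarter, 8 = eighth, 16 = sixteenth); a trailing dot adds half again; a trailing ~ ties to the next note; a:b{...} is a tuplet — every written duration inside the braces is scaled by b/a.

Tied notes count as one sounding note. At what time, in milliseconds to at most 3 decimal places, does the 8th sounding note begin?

note 8 onset = 4b = 1212.121ms

1. 0.0ms @ 0 + 151.515ms (1/2)
2. 151.515ms @ 1/2 + 151.515ms (1/2)
3. 303.03ms @ 1 + 151.515ms (1/2)
4. 454.545ms @ 3/2 + 227.273ms (3/4)
5. 681.818ms @ 9/4 + 227.273ms (3/4)
6. 909.091ms @ 3 + 151.515ms (1/2)
7. 1060.606ms @ 7/2 + 151.515ms (1/2)
8. 1212.121ms @ 4 + 151.515ms (1/2)
9. 1363.636ms @ 9/2 + 227.273ms (3/4)
10. 1590.909ms @ 21/4 + 227.273ms (3/4)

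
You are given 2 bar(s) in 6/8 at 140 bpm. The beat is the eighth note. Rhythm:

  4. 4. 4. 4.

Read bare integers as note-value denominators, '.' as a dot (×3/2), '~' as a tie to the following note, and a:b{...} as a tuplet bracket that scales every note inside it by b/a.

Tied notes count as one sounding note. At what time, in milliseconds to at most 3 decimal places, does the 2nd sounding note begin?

1. 0.0ms @ 0 + 1285.714ms (3)
2. 1285.714ms @ 3 + 1285.714ms (3)
3. 2571.429ms @ 6 + 1285.714ms (3)
4. 3857.143ms @ 9 + 1285.714ms (3)

note 2 onset = 3b = 1285.714ms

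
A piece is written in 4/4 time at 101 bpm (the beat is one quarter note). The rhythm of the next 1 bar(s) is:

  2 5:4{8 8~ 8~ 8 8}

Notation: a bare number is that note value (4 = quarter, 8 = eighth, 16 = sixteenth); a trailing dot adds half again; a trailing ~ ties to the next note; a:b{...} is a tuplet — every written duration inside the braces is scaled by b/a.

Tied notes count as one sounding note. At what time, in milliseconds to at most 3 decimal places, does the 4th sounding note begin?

note 4 onset = 18/5b = 2138.614ms

1. 0.0ms @ 0 + 1188.119ms (2)
2. 1188.119ms @ 2 + 237.624ms (2/5)
3. 1425.743ms @ 12/5 + 712.871ms (6/5)
4. 2138.614ms @ 18/5 + 237.624ms (2/5)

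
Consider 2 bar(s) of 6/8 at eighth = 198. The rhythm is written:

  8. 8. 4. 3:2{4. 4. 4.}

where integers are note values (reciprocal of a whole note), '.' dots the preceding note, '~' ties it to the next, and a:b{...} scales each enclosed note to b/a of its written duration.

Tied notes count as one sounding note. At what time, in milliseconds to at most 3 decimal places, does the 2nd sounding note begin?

1. 0.0ms @ 0 + 454.545ms (3/2)
2. 454.545ms @ 3/2 + 454.545ms (3/2)
3. 909.091ms @ 3 + 909.091ms (3)
4. 1818.182ms @ 6 + 606.061ms (2)
5. 2424.242ms @ 8 + 606.061ms (2)
6. 3030.303ms @ 10 + 606.061ms (2)

note 2 onset = 3/2b = 454.545ms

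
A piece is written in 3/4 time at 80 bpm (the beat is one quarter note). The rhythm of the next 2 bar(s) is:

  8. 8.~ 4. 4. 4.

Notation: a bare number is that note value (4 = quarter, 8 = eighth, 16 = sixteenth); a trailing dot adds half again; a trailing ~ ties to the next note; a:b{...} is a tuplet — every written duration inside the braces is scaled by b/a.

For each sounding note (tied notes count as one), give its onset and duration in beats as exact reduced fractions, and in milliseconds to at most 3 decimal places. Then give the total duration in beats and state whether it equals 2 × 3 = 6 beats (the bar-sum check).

1) 0.0ms=0b +562.5ms=3/4b
2) 562.5ms=3/4b +1687.5ms=9/4b
3) 2250.0ms=3b +1125.0ms=3/2b
4) 3375.0ms=9/2b +1125.0ms=3/2b
Σ=6b of 6 (80bpm 3/4) — PASS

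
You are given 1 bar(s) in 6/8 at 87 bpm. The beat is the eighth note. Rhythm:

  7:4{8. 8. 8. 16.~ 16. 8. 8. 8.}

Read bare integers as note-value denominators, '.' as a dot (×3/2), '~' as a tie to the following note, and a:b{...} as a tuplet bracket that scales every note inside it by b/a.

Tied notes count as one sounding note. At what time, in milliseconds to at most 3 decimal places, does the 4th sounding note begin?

note 4 onset = 18/7b = 1773.399ms

1. 0.0ms @ 0 + 591.133ms (6/7)
2. 591.133ms @ 6/7 + 591.133ms (6/7)
3. 1182.266ms @ 12/7 + 591.133ms (6/7)
4. 1773.399ms @ 18/7 + 591.133ms (6/7)
5. 2364.532ms @ 24/7 + 591.133ms (6/7)
6. 2955.665ms @ 30/7 + 591.133ms (6/7)
7. 3546.798ms @ 36/7 + 591.133ms (6/7)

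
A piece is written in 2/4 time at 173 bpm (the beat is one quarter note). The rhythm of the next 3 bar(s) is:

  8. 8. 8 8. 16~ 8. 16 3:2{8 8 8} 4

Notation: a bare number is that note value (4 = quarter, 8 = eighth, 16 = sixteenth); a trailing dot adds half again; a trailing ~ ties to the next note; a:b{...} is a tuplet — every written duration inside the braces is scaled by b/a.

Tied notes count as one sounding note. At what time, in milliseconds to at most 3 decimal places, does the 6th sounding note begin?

note 6 onset = 15/4b = 1300.578ms

1. 0.0ms @ 0 + 260.116ms (3/4)
2. 260.116ms @ 3/4 + 260.116ms (3/4)
3. 520.231ms @ 3/2 + 173.41ms (1/2)
4. 693.642ms @ 2 + 260.116ms (3/4)
5. 953.757ms @ 11/4 + 346.821ms (1)
6. 1300.578ms @ 15/4 + 86.705ms (1/4)
7. 1387.283ms @ 4 + 115.607ms (1/3)
8. 1502.89ms @ 13/3 + 115.607ms (1/3)
9. 1618.497ms @ 14/3 + 115.607ms (1/3)
10. 1734.104ms @ 5 + 346.821ms (1)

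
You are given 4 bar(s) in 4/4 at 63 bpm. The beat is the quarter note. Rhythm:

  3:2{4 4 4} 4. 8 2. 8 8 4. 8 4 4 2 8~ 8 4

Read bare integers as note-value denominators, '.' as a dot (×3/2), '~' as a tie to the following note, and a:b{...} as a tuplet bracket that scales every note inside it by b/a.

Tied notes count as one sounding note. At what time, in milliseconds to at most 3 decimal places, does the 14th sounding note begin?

1. 0.0ms @ 0 + 634.921ms (2/3)
2. 634.921ms @ 2/3 + 634.921ms (2/3)
3. 1269.841ms @ 4/3 + 634.921ms (2/3)
4. 1904.762ms @ 2 + 1428.571ms (3/2)
5. 3333.333ms @ 7/2 + 476.19ms (1/2)
6. 3809.524ms @ 4 + 2857.143ms (3)
7. 6666.667ms @ 7 + 476.19ms (1/2)
8. 7142.857ms @ 15/2 + 476.19ms (1/2)
9. 7619.048ms @ 8 + 1428.571ms (3/2)
10. 9047.619ms @ 19/2 + 476.19ms (1/2)
11. 9523.81ms @ 10 + 952.381ms (1)
12. 10476.19ms @ 11 + 952.381ms (1)
13. 11428.571ms @ 12 + 1904.762ms (2)
14. 13333.333ms @ 14 + 952.381ms (1)
15. 14285.714ms @ 15 + 952.381ms (1)

note 14 onset = 14b = 13333.333ms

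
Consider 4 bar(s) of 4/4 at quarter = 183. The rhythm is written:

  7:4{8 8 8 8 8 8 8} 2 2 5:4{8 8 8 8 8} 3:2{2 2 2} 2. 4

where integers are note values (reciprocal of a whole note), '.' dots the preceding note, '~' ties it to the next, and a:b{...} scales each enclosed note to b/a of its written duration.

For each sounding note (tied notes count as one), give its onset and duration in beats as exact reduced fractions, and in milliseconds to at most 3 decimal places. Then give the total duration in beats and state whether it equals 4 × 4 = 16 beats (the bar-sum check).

1) 0.0ms=0b +93.677ms=2/7b
2) 93.677ms=2/7b +93.677ms=2/7b
3) 187.354ms=4/7b +93.677ms=2/7b
4) 281.03ms=6/7b +93.677ms=2/7b
5) 374.707ms=8/7b +93.677ms=2/7b
6) 468.384ms=10/7b +93.677ms=2/7b
7) 562.061ms=12/7b +93.677ms=2/7b
8) 655.738ms=2b +655.738ms=2b
9) 1311.475ms=4b +655.738ms=2b
10) 1967.213ms=6b +131.148ms=2/5b
11) 2098.361ms=32/5b +131.148ms=2/5b
12) 2229.508ms=34/5b +131.148ms=2/5b
13) 2360.656ms=36/5b +131.148ms=2/5b
14) 2491.803ms=38/5b +131.148ms=2/5b
15) 2622.951ms=8b +437.158ms=4/3b
16) 3060.109ms=28/3b +437.158ms=4/3b
17) 3497.268ms=32/3b +437.158ms=4/3b
18) 3934.426ms=12b +983.607ms=3b
19) 4918.033ms=15b +327.869ms=1b
Σ=16b of 16 (183bpm 4/4) — PASS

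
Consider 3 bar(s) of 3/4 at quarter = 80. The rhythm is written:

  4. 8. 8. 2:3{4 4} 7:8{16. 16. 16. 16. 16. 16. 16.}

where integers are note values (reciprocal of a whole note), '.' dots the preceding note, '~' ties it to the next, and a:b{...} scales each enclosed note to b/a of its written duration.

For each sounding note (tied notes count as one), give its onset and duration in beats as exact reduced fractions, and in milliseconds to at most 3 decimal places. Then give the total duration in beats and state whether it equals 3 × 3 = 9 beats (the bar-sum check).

1) 0.0ms=0b +1125.0ms=3/2b
2) 1125.0ms=3/2b +562.5ms=3/4b
3) 1687.5ms=9/4b +562.5ms=3/4b
4) 2250.0ms=3b +1125.0ms=3/2b
5) 3375.0ms=9/2b +1125.0ms=3/2b
6) 4500.0ms=6b +321.429ms=3/7b
7) 4821.429ms=45/7b +321.429ms=3/7b
8) 5142.857ms=48/7b +321.429ms=3/7b
9) 5464.286ms=51/7b +321.429ms=3/7b
10) 5785.714ms=54/7b +321.429ms=3/7b
11) 6107.143ms=57/7b +321.429ms=3/7b
12) 6428.571ms=60/7b +321.429ms=3/7b
Σ=9b of 9 (80bpm 3/4) — PASS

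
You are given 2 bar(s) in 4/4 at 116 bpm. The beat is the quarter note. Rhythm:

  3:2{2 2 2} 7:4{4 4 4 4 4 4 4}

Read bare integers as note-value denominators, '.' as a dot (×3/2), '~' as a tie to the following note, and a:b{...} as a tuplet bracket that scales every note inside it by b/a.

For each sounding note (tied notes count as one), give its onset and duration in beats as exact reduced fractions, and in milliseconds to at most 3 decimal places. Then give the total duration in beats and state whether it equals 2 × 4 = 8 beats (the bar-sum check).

1) 0.0ms=0b +689.655ms=4/3b
2) 689.655ms=4/3b +689.655ms=4/3b
3) 1379.31ms=8/3b +689.655ms=4/3b
4) 2068.966ms=4b +295.567ms=4/7b
5) 2364.532ms=32/7b +295.567ms=4/7b
6) 2660.099ms=36/7b +295.567ms=4/7b
7) 2955.665ms=40/7b +295.567ms=4/7b
8) 3251.232ms=44/7b +295.567ms=4/7b
9) 3546.798ms=48/7b +295.567ms=4/7b
10) 3842.365ms=52/7b +295.567ms=4/7b
Σ=8b of 8 (116bpm 4/4) — PASS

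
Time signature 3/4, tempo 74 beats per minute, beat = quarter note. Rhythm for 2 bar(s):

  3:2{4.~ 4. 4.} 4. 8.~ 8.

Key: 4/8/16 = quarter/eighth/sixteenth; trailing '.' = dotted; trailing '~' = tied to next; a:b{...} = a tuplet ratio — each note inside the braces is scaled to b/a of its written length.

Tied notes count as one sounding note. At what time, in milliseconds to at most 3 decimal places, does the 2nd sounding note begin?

1. 0.0ms @ 0 + 1621.622ms (2)
2. 1621.622ms @ 2 + 810.811ms (1)
3. 2432.432ms @ 3 + 1216.216ms (3/2)
4. 3648.649ms @ 9/2 + 1216.216ms (3/2)

note 2 onset = 2b = 1621.622ms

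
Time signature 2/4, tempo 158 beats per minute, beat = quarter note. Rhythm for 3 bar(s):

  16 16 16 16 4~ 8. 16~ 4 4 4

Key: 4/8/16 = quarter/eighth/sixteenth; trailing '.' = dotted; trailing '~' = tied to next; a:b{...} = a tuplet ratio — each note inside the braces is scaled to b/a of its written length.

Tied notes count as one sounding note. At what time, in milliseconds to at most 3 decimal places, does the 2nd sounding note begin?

1. 0.0ms @ 0 + 94.937ms (1/4)
2. 94.937ms @ 1/4 + 94.937ms (1/4)
3. 189.873ms @ 1/2 + 94.937ms (1/4)
4. 284.81ms @ 3/4 + 94.937ms (1/4)
5. 379.747ms @ 1 + 664.557ms (7/4)
6. 1044.304ms @ 11/4 + 474.684ms (5/4)
7. 1518.987ms @ 4 + 379.747ms (1)
8. 1898.734ms @ 5 + 379.747ms (1)

note 2 onset = 1/4b = 94.937ms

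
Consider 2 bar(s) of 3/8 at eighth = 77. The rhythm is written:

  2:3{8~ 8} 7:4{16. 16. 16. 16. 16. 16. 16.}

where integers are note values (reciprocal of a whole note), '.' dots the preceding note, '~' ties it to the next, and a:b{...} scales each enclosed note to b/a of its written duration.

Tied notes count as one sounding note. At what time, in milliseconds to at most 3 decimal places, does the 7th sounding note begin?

note 7 onset = 36/7b = 4007.421ms

1. 0.0ms @ 0 + 2337.662ms (3)
2. 2337.662ms @ 3 + 333.952ms (3/7)
3. 2671.614ms @ 24/7 + 333.952ms (3/7)
4. 3005.566ms @ 27/7 + 333.952ms (3/7)
5. 3339.518ms @ 30/7 + 333.952ms (3/7)
6. 3673.469ms @ 33/7 + 333.952ms (3/7)
7. 4007.421ms @ 36/7 + 333.952ms (3/7)
8. 4341.373ms @ 39/7 + 333.952ms (3/7)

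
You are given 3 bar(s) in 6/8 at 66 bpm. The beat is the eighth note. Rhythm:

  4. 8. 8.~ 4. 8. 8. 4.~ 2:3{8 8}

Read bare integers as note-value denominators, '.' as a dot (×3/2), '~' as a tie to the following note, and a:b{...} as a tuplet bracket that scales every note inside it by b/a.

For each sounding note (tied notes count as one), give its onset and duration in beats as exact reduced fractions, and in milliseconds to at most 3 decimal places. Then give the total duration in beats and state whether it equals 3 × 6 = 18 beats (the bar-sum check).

1) 0.0ms=0b +2727.273ms=3b
2) 2727.273ms=3b +1363.636ms=3/2b
3) 4090.909ms=9/2b +4090.909ms=9/2b
4) 8181.818ms=9b +1363.636ms=3/2b
5) 9545.455ms=21/2b +1363.636ms=3/2b
6) 10909.091ms=12b +4090.909ms=9/2b
7) 15000.0ms=33/2b +1363.636ms=3/2b
Σ=18b of 18 (66bpm 6/8) — PASS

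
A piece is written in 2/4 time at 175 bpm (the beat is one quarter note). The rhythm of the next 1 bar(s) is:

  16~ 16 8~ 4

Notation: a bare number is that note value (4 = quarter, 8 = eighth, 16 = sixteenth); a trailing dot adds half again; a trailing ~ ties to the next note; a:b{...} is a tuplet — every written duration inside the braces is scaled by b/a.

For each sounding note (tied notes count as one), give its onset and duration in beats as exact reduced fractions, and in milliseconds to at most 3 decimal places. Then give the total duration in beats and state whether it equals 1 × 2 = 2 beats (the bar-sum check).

1) 0.0ms=0b +171.429ms=1/2b
2) 171.429ms=1/2b +514.286ms=3/2b
Σ=2b of 2 (175bpm 2/4) — PASS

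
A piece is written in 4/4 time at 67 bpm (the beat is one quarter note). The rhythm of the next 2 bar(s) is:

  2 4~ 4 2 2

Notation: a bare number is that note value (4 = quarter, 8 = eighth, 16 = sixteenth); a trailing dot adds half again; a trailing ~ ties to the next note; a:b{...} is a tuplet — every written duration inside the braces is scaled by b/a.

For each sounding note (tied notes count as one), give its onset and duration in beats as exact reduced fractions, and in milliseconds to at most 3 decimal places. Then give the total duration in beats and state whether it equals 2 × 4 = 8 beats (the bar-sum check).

1) 0.0ms=0b +1791.045ms=2b
2) 1791.045ms=2b +1791.045ms=2b
3) 3582.09ms=4b +1791.045ms=2b
4) 5373.134ms=6b +1791.045ms=2b
Σ=8b of 8 (67bpm 4/4) — PASS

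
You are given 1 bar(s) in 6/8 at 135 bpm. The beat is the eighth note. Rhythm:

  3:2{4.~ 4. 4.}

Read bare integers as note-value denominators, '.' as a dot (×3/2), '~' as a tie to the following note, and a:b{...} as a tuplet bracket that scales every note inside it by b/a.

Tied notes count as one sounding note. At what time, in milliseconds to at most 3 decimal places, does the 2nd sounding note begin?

note 2 onset = 4b = 1777.778ms

1. 0.0ms @ 0 + 1777.778ms (4)
2. 1777.778ms @ 4 + 888.889ms (2)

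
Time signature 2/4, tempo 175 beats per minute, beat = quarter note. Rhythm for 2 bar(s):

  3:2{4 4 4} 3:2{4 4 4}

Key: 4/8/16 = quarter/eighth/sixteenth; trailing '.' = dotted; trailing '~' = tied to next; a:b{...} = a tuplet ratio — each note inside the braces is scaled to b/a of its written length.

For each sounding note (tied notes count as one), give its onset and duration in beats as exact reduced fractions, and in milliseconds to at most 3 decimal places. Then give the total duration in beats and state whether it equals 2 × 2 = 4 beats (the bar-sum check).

1) 0.0ms=0b +228.571ms=2/3b
2) 228.571ms=2/3b +228.571ms=2/3b
3) 457.143ms=4/3b +228.571ms=2/3b
4) 685.714ms=2b +228.571ms=2/3b
5) 914.286ms=8/3b +228.571ms=2/3b
6) 1142.857ms=10/3b +228.571ms=2/3b
Σ=4b of 4 (175bpm 2/4) — PASS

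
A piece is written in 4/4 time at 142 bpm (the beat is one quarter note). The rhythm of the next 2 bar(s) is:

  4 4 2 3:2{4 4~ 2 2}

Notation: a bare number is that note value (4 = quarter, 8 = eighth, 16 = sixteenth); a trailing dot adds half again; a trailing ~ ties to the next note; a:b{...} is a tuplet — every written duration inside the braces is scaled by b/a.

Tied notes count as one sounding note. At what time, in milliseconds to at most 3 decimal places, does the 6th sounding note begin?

1. 0.0ms @ 0 + 422.535ms (1)
2. 422.535ms @ 1 + 422.535ms (1)
3. 845.07ms @ 2 + 845.07ms (2)
4. 1690.141ms @ 4 + 281.69ms (2/3)
5. 1971.831ms @ 14/3 + 845.07ms (2)
6. 2816.901ms @ 20/3 + 563.38ms (4/3)

note 6 onset = 20/3b = 2816.901ms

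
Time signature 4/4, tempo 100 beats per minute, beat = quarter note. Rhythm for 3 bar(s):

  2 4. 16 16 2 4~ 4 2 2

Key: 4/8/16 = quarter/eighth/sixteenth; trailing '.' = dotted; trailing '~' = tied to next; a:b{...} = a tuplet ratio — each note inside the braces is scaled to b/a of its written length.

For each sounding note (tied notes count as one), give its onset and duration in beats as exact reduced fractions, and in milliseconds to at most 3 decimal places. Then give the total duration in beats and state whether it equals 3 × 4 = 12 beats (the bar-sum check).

1) 0.0ms=0b +1200.0ms=2b
2) 1200.0ms=2b +900.0ms=3/2b
3) 2100.0ms=7/2b +150.0ms=1/4b
4) 2250.0ms=15/4b +150.0ms=1/4b
5) 2400.0ms=4b +1200.0ms=2b
6) 3600.0ms=6b +1200.0ms=2b
7) 4800.0ms=8b +1200.0ms=2b
8) 6000.0ms=10b +1200.0ms=2b
Σ=12b of 12 (100bpm 4/4) — PASS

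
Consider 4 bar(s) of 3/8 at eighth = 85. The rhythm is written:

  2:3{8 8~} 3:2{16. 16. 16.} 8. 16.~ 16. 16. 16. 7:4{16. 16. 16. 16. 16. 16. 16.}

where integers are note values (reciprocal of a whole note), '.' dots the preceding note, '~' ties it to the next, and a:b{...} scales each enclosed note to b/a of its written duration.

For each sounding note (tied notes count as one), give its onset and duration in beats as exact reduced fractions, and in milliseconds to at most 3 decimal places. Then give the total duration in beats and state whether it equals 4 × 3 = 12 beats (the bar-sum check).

1) 0.0ms=0b +1058.824ms=3/2b
2) 1058.824ms=3/2b +1411.765ms=2b
3) 2470.588ms=7/2b +352.941ms=1/2b
4) 2823.529ms=4b +352.941ms=1/2b
5) 3176.471ms=9/2b +1058.824ms=3/2b
6) 4235.294ms=6b +1058.824ms=3/2b
7) 5294.118ms=15/2b +529.412ms=3/4b
8) 5823.529ms=33/4b +529.412ms=3/4b
9) 6352.941ms=9b +302.521ms=3/7b
10) 6655.462ms=66/7b +302.521ms=3/7b
11) 6957.983ms=69/7b +302.521ms=3/7b
12) 7260.504ms=72/7b +302.521ms=3/7b
13) 7563.025ms=75/7b +302.521ms=3/7b
14) 7865.546ms=78/7b +302.521ms=3/7b
15) 8168.067ms=81/7b +302.521ms=3/7b
Σ=12b of 12 (85bpm 3/8) — PASS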